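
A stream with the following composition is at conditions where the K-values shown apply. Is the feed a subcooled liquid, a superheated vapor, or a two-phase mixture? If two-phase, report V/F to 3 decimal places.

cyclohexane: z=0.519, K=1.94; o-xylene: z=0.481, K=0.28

ΣzᵢKᵢ = 1.142; Σzᵢ/Kᵢ = 1.985.
Both exceed 1, so a two-phase solution exists.
Let ψ = V/F and solve Σ zᵢ(Kᵢ−1)/(1+ψ(Kᵢ−1)) = 0.
Newton iteration, ψ⁰ = 0.52:
  ψ = 0.520: g = -0.2259, g' = -0.844 → ψ = 0.252
  ψ = 0.252: g = -0.0289, g' = -0.672 → ψ = 0.209
Converged at ψ = 0.209.

two-phase, V/F = 0.209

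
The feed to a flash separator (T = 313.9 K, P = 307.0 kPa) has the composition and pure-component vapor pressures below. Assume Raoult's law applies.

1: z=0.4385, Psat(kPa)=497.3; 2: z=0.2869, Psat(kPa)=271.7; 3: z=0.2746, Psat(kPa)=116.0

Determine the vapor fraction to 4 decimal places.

Raoult's law: Kᵢ = Pᵢˢᵃᵗ/P = Pᵢˢᵃᵗ/307.0.
  K_1 = 497.3/307.0 = 1.619870, K_2 = 271.7/307.0 = 0.885016, K_3 = 116.0/307.0 = 0.377850
Material balance + equilibrium reduce to Σ zᵢ(Kᵢ−1)/(1+ψ(Kᵢ−1)) = 0.
Feasibility: ΣzᵢKᵢ = 1.0680, Σzᵢ/Kᵢ = 1.3216 — both > 1, two phases present.
Iterate (Newton) starting at ψ = 0.38:
  ψ = 0.3800: g = -0.03824, g' = -0.2968 → ψ = 0.2512
  ψ = 0.2512: g = -0.00126, g' = -0.2795 → ψ = 0.2467
Converged at ψ = 0.2467.

ψ = 0.2467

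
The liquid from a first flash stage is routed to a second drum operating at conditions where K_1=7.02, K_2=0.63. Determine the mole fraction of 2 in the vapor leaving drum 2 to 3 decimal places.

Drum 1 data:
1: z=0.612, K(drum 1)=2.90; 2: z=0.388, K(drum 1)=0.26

Drum 1:
Material balance + equilibrium reduce to Σ zᵢ(Kᵢ−1)/(1+ψ₁(Kᵢ−1)) = 0.
Feasibility: ΣzᵢKᵢ = 1.876, Σzᵢ/Kᵢ = 1.703 — both > 1, two phases present.
Iterate (Newton) starting at ψ₁ = 0.5:
  ψ₁ = 0.500: g = 0.1406, g' = -1.116 → ψ₁ = 0.626
  ψ₁ = 0.626: g = -0.0037, g' = -1.198 → ψ₁ = 0.623
Converged at ψ₁ = 0.623.
Drum-1 compositions:
  1: x = 0.280, y = 0.813
  2: x = 0.720, y = 0.187
Drum-2 feed = drum-1 liquid: z₂ = (0.2803, 0.7197).
Drum 2:
Material balance + equilibrium reduce to Σ zᵢ(Kᵢ−1)/(1+ψ₂(Kᵢ−1)) = 0.
g(0) = ΣzᵢKᵢ − 1 = 1.421 and g(1) = 1 − Σzᵢ/Kᵢ = -0.182, so a root lies in (0, 1).
Binary case is linear: z₁(K₁−1)(1+ψ₂(K₂−1)) + z₂(K₂−1)(1+ψ₂(K₁−1)) = 0
⇒ ψ₂ = [z₁(K₁−1)+z₂(K₂−1)] / [−(K₁−1)(K₂−1)] = 1.4211/2.2274 = 0.638
  1: x = 0.058, y = 0.406
  2: x = 0.942, y = 0.594

y_2 (drum 2) = 0.594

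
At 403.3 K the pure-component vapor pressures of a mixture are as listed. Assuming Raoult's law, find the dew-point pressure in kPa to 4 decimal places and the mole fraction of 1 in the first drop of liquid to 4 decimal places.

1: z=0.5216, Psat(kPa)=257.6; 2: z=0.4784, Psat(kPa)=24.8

Pdew = 46.9149 kPa, x_1 = 0.0950

At the dew point ψ → 1, so Σzᵢ/Kᵢ = 1 with Kᵢ = Pᵢˢᵃᵗ/P ⇒ 1/P = Σzᵢ/Pᵢˢᵃᵗ.
1/P = 0.5216/257.6 + 0.4784/24.8 = 0.0213152 ⇒ P = 46.9149 kPa
xᵢ = zᵢP/Pᵢˢᵃᵗ ⇒ x_1 = 0.5216·46.9149/257.6 = 0.0950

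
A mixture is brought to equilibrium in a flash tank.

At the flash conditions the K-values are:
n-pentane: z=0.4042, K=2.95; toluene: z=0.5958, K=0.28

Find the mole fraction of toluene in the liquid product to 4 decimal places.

Binary case is linear: z₁(K₁−1)(1+ψ(K₂−1)) + z₂(K₂−1)(1+ψ(K₁−1)) = 0
⇒ ψ = [z₁(K₁−1)+z₂(K₂−1)] / [−(K₁−1)(K₂−1)] = 0.35921/1.40400 = 0.2559
Compositions from xᵢ = zᵢ/(1+ψ(Kᵢ−1)), yᵢ = Kᵢxᵢ:
  n-pentane: x = 0.2697, y = 0.7955
  toluene: x = 0.7303, y = 0.2045

x_toluene = 0.7303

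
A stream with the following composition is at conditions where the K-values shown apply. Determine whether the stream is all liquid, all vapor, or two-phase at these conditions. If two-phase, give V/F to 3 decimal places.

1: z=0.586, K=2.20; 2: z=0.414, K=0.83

all vapor

ΣzᵢKᵢ = 1.633; Σzᵢ/Kᵢ = 0.765.
Since Σzᵢ/Kᵢ < 1 the mixture is above its dew point — single vapor phase.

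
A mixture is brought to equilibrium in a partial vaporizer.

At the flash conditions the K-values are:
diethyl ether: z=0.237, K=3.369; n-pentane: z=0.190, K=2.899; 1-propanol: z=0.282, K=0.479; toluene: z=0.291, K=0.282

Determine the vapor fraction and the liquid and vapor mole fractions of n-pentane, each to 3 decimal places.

Rachford–Rice: g(ψ) = Σ zᵢ(Kᵢ−1)/(1+ψ(Kᵢ−1)) = 0.
Check two-phase: ΣzᵢKᵢ = 1.566 > 1 and Σzᵢ/Kᵢ = 1.757 > 1, so g(0) = 0.566 > 0 and g(1) = -0.757 < 0.
Iterate (Newton) starting at ψ = 0.45:
  ψ = 0.450: g = -0.0343, g' = -0.969 → ψ = 0.415
Converged at ψ = 0.415.
Compositions from xᵢ = zᵢ/(1+ψ(Kᵢ−1)), yᵢ = Kᵢxᵢ:
  diethyl ether: x = 0.120, y = 0.403
  n-pentane: x = 0.106, y = 0.308
  1-propanol: x = 0.360, y = 0.172
  toluene: x = 0.414, y = 0.117

ψ = 0.415, x_n-pentane = 0.106, y_n-pentane = 0.308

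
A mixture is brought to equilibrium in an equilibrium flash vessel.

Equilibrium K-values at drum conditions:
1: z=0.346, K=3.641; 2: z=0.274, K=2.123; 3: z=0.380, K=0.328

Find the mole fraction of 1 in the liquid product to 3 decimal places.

x_1 = 0.120

Material balance + equilibrium reduce to Σ zᵢ(Kᵢ−1)/(1+ψ(Kᵢ−1)) = 0.
Check two-phase: ΣzᵢKᵢ = 1.966 > 1 and Σzᵢ/Kᵢ = 1.383 > 1, so g(0) = 0.966 > 0 and g(1) = -0.383 < 0.
Newton iteration, ψ⁰ = 0.5:
  ψ = 0.500: g = 0.2063, g' = -0.979 → ψ = 0.711
Converged at ψ = 0.711.
Compositions from xᵢ = zᵢ/(1+ψ(Kᵢ−1)), yᵢ = Kᵢxᵢ:
  1: x = 0.120, y = 0.438
  2: x = 0.152, y = 0.324
  3: x = 0.727, y = 0.239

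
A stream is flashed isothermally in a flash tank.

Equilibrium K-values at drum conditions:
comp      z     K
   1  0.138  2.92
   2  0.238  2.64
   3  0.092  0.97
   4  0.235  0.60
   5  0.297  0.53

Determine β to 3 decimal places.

Material balance + equilibrium reduce to Σ zᵢ(Kᵢ−1)/(1+β(Kᵢ−1)) = 0.
Feasibility: ΣzᵢKᵢ = 1.419, Σzᵢ/Kᵢ = 1.184 — both > 1, two phases present.
Newton–Raphson from β = 0.5:
  β = 0.500: g = 0.0469, g' = -0.497 → β = 0.594
  β = 0.594: g = 0.0016, g' = -0.466 → β = 0.598
Converged at β = 0.598.

β = 0.598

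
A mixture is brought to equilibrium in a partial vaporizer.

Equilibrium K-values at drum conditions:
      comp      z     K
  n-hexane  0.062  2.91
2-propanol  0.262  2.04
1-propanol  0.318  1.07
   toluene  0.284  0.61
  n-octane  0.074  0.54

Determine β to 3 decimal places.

Iterate (Newton) starting at β = 0.5:
  β = 0.500: g = 0.0795, g' = -0.276 → β = 0.788
  β = 0.788: g = 0.0049, g' = -0.252 → β = 0.807
Converged at β = 0.807.

β = 0.807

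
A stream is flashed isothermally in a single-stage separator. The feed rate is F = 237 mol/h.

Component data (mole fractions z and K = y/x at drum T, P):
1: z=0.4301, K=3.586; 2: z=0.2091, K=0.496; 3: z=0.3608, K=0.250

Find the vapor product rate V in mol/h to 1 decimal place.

V = 100.4 mol/h

Newton–Raphson from ψ = 0.69:
  ψ = 0.6900: g = -0.32294, g' = -1.3676 → ψ = 0.4539
  ψ = 0.4539: g = -0.03521, g' = -1.1645 → ψ = 0.4236
  ψ = 0.4236: g = 0.00017, g' = -1.1769 → ψ = 0.4238
Converged at ψ = 0.4238.
Then V = ψ·F = 0.4238·237 = 100.4 mol/h and L = F − V = 136.6 mol/h.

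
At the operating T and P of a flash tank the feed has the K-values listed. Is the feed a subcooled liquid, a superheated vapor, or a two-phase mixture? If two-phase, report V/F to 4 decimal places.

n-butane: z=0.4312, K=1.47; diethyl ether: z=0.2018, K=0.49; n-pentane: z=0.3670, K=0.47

ΣzᵢKᵢ = 0.9052; Σzᵢ/Kᵢ = 1.4860.
Since ΣzᵢKᵢ < 1 the mixture is below its bubble point — single liquid phase.

subcooled liquid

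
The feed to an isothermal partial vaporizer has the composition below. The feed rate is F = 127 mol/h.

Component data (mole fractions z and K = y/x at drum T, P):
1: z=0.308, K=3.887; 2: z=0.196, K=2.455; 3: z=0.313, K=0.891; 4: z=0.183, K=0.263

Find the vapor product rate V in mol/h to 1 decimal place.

V = 106.2 mol/h

Material balance + equilibrium reduce to Σ zᵢ(Kᵢ−1)/(1+V/F(Kᵢ−1)) = 0.
Feasibility: ΣzᵢKᵢ = 2.005, Σzᵢ/Kᵢ = 1.206 — both > 1, two phases present.
Newton iteration, V/F⁰ = 0.5:
  V/F = 0.500: g = 0.2793, g' = -0.822 → V/F = 0.840
  V/F = 0.840: g = -0.0033, g' = -0.992 → V/F = 0.836
Converged at V/F = 0.836.
Then V = V/F·F = 0.8363·127 = 106.2 mol/h and L = F − V = 20.8 mol/h.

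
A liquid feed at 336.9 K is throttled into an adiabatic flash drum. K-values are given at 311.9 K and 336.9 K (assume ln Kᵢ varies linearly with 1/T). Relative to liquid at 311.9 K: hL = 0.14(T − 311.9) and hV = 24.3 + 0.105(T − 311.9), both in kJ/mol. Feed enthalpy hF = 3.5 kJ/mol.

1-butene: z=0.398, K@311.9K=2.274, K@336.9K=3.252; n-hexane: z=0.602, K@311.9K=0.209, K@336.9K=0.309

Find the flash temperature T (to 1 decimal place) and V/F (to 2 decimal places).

T = 317.7 K, V/F = 0.11

Adiabatic flash: solve Rachford–Rice at each trial T, then check hF = ψ·hV(T) + (1−ψ)·hL(T).
  T = 311.9 K: K = (2.274, 0.209), RR gives ψ = 0.031, H_out = 0.744 kJ/mol
  T = 336.9 K: K = (3.252, 0.309), RR gives ψ = 0.309, H_out = 10.730 kJ/mol
  T = 324.4 K: K = (2.738, 0.256), RR gives ψ = 0.189, H_out = 6.252 kJ/mol
  T = 318.1 K: K = (2.498, 0.232), RR gives ψ = 0.116, H_out = 3.664 kJ/mol
  T = 315.0 K: K = (2.384, 0.220), RR gives ψ = 0.076, H_out = 2.261 kJ/mol
  T = 316.6 K: K = (2.443, 0.226), RR gives ψ = 0.097, H_out = 2.998 kJ/mol
Linear interpolation between T = 316.6 (H_out = 2.998) and T = 318.1 (H_out = 3.664) on hF = 3.5 gives T ≈ 317.7 K, at which ψ = 0.11.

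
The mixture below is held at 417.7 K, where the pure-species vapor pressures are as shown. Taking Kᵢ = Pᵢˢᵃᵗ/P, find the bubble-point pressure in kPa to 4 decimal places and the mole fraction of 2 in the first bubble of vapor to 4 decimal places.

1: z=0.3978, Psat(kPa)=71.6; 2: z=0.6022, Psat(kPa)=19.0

Pbub = 39.9243 kPa, y_2 = 0.2866

At the bubble point ψ → 0, so ΣzᵢKᵢ = 1 with Kᵢ = Pᵢˢᵃᵗ/P ⇒ P = ΣzᵢPᵢˢᵃᵗ.
P = 0.3978·71.6 + 0.6022·19.0 = 39.9243 kPa
yᵢ = zᵢPᵢˢᵃᵗ/P ⇒ y_2 = 0.6022·19.0/39.9243 = 0.2866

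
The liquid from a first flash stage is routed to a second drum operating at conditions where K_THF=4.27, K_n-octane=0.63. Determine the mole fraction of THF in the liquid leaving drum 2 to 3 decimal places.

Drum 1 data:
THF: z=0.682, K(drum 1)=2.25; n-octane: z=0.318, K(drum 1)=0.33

Drum 1:
Material balance + equilibrium reduce to Σ zᵢ(Kᵢ−1)/(1+ψ₁(Kᵢ−1)) = 0.
Check two-phase: ΣzᵢKᵢ = 1.639 > 1 and Σzᵢ/Kᵢ = 1.267 > 1, so g(0) = 0.639 > 0 and g(1) = -0.267 < 0.
Binary case is linear: z₁(K₁−1)(1+ψ₁(K₂−1)) + z₂(K₂−1)(1+ψ₁(K₁−1)) = 0
⇒ ψ₁ = [z₁(K₁−1)+z₂(K₂−1)] / [−(K₁−1)(K₂−1)] = 0.6394/0.8375 = 0.764
Drum-1 compositions:
  THF: x = 0.349, y = 0.785
  n-octane: x = 0.651, y = 0.215
Drum-2 feed = drum-1 liquid: z₂ = (0.3490, 0.6510).
Drum 2:
Binary case is linear: z₁(K₁−1)(1+ψ₂(K₂−1)) + z₂(K₂−1)(1+ψ₂(K₁−1)) = 0
⇒ ψ₂ = [z₁(K₁−1)+z₂(K₂−1)] / [−(K₁−1)(K₂−1)] = 0.9002/1.2099 = 0.744
  THF: x = 0.102, y = 0.434
  n-octane: x = 0.898, y = 0.566

x_THF (drum 2) = 0.102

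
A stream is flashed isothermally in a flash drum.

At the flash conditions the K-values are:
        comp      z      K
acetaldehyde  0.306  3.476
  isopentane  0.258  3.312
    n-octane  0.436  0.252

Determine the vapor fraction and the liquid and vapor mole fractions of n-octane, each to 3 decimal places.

Iterate (Newton) starting at ψ = 0.5:
  ψ = 0.500: g = 0.0942, g' = -1.294 → ψ = 0.573
  ψ = 0.573: g = -0.0007, g' = -1.323 → ψ = 0.572
Converged at ψ = 0.572.
Compositions from xᵢ = zᵢ/(1+ψ(Kᵢ−1)), yᵢ = Kᵢxᵢ:
  acetaldehyde: x = 0.127, y = 0.440
  isopentane: x = 0.111, y = 0.368
  n-octane: x = 0.762, y = 0.192

ψ = 0.572, x_n-octane = 0.762, y_n-octane = 0.192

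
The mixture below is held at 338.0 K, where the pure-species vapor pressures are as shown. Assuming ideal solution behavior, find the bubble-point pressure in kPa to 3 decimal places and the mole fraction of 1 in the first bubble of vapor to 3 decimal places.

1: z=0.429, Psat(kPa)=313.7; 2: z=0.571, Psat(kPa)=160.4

At the bubble point ψ → 0, so ΣzᵢKᵢ = 1 with Kᵢ = Pᵢˢᵃᵗ/P ⇒ P = ΣzᵢPᵢˢᵃᵗ.
P = 0.429·313.7 + 0.571·160.4 = 226.166 kPa
yᵢ = zᵢPᵢˢᵃᵗ/P ⇒ y_1 = 0.429·313.7/226.166 = 0.595

Pbub = 226.166 kPa, y_1 = 0.595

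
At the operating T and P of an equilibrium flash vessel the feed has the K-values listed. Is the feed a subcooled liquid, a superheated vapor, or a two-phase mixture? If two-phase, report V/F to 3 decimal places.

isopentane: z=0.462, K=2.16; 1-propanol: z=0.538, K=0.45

ΣzᵢKᵢ = 1.240; Σzᵢ/Kᵢ = 1.409.
Both exceed 1, so a two-phase solution exists.
Rachford–Rice: g(ψ) = Σ zᵢ(Kᵢ−1)/(1+ψ(Kᵢ−1)) = 0.
Newton iteration, ψ⁰ = 0.5:
  ψ = 0.500: g = -0.0689, g' = -0.559 → ψ = 0.377
  ψ = 0.377: g = -0.0002, g' = -0.560 → ψ = 0.376
Converged at ψ = 0.376.

two-phase, V/F = 0.376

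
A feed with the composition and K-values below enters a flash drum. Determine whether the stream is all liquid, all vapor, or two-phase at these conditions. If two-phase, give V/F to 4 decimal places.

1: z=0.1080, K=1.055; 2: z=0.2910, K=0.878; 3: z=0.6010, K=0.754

ΣzᵢKᵢ = 0.8226; Σzᵢ/Kᵢ = 1.2309.
Since ΣzᵢKᵢ < 1 the mixture is below its bubble point — single liquid phase.

all liquid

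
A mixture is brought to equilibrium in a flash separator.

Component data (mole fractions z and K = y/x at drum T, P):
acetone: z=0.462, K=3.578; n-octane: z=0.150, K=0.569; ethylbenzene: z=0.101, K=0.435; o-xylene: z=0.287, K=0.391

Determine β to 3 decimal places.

β = 0.622

Iterate (Newton) starting at β = 0.5:
  β = 0.500: g = 0.1071, g' = -0.914 → β = 0.617
  β = 0.617: g = 0.0039, g' = -0.858 → β = 0.622
Converged at β = 0.622.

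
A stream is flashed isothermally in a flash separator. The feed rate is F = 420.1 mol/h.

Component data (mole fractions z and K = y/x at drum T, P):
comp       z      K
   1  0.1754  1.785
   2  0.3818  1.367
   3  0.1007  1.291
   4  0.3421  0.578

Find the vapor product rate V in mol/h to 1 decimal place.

V = 333.6 mol/h

Let ψ = V/F and solve Σ zᵢ(Kᵢ−1)/(1+ψ(Kᵢ−1)) = 0.
Check two-phase: ΣzᵢKᵢ = 1.1627 > 1 and Σzᵢ/Kᵢ = 1.0474 > 1, so g(0) = 0.1627 > 0 and g(1) = -0.0474 < 0.
Iterate (Newton) starting at ψ = 0.34:
  ψ = 0.3400: g = 0.09137, g' = -0.1981 → ψ = 0.8013
  ψ = 0.8013: g = -0.00155, g' = -0.2161 → ψ = 0.7941
Converged at ψ = 0.7941.
Then V = ψ·F = 0.7941·420.1 = 333.6 mol/h and L = F − V = 86.5 mol/h.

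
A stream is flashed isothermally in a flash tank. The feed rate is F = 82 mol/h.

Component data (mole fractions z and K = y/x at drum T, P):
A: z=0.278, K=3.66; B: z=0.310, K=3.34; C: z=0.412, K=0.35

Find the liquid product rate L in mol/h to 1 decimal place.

Material balance + equilibrium reduce to Σ zᵢ(Kᵢ−1)/(1+ψ(Kᵢ−1)) = 0.
Feasibility: ΣzᵢKᵢ = 2.197, Σzᵢ/Kᵢ = 1.346 — both > 1, two phases present.
Newton–Raphson from ψ = 0.62:
  ψ = 0.620: g = 0.1265, g' = -1.051 → ψ = 0.740
  ψ = 0.740: g = -0.0017, g' = -1.097 → ψ = 0.739
Converged at ψ = 0.739.
Then V = ψ·F = 0.7388·82 = 60.6 mol/h and L = F − V = 21.4 mol/h.

L = 21.4 mol/h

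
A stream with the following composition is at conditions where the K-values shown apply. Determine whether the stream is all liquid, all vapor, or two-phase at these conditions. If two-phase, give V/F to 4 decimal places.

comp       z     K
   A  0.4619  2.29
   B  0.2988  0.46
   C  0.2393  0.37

ΣzᵢKᵢ = 1.2837; Σzᵢ/Kᵢ = 1.4980.
Both exceed 1, so a two-phase solution exists.
Rachford–Rice: g(ψ) = Σ zᵢ(Kᵢ−1)/(1+ψ(Kᵢ−1)) = 0.
Newton–Raphson from ψ = 0.45:
  ψ = 0.4500: g = -0.04656, g' = -0.6448 → ψ = 0.3778
  ψ = 0.3778: g = 0.00006, g' = -0.6485 → ψ = 0.3779
Converged at ψ = 0.3779.

two-phase, V/F = 0.3779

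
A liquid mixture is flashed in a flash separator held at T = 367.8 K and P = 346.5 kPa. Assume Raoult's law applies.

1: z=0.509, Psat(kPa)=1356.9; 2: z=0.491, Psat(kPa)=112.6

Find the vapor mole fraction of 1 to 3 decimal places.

Raoult's law: Kᵢ = Pᵢˢᵃᵗ/P = Pᵢˢᵃᵗ/346.5.
  K_1 = 1356.9/346.5 = 3.91602, K_2 = 112.6/346.5 = 0.32496
Material balance + equilibrium reduce to Σ zᵢ(Kᵢ−1)/(1+ψ(Kᵢ−1)) = 0.
Check two-phase: ΣzᵢKᵢ = 2.153 > 1 and Σzᵢ/Kᵢ = 1.641 > 1, so g(0) = 1.153 > 0 and g(1) = -0.641 < 0.
Binary case is linear: z₁(K₁−1)(1+ψ(K₂−1)) + z₂(K₂−1)(1+ψ(K₁−1)) = 0
⇒ ψ = [z₁(K₁−1)+z₂(K₂−1)] / [−(K₁−1)(K₂−1)] = 1.1528/1.9684 = 0.586
Compositions from xᵢ = zᵢ/(1+ψ(Kᵢ−1)), yᵢ = Kᵢxᵢ:
  1: x = 0.188, y = 0.736
  2: x = 0.812, y = 0.264

y_1 = 0.736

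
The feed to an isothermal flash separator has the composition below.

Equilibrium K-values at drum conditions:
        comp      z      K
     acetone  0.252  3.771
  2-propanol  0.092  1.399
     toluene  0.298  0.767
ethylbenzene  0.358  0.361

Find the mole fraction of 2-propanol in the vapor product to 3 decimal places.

y_2-propanol = 0.112

Rachford–Rice: g(V/F) = Σ zᵢ(Kᵢ−1)/(1+V/F(Kᵢ−1)) = 0.
Check two-phase: ΣzᵢKᵢ = 1.437 > 1 and Σzᵢ/Kᵢ = 1.513 > 1, so g(0) = 0.437 > 0 and g(1) = -0.513 < 0.
Iterate (Newton) starting at V/F = 0.5:
  V/F = 0.500: g = -0.0914, g' = -0.687 → V/F = 0.367
  V/F = 0.367: g = 0.0036, g' = -0.756 → V/F = 0.372
Converged at V/F = 0.372.
Compositions from xᵢ = zᵢ/(1+V/F(Kᵢ−1)), yᵢ = Kᵢxᵢ:
  acetone: x = 0.124, y = 0.468
  2-propanol: x = 0.080, y = 0.112
  toluene: x = 0.326, y = 0.250
  ethylbenzene: x = 0.469, y = 0.169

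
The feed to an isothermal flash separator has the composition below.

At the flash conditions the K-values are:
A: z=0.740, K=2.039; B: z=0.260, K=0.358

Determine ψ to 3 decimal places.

Binary case is linear: z₁(K₁−1)(1+ψ(K₂−1)) + z₂(K₂−1)(1+ψ(K₁−1)) = 0
⇒ ψ = [z₁(K₁−1)+z₂(K₂−1)] / [−(K₁−1)(K₂−1)] = 0.6019/0.6670 = 0.902

ψ = 0.902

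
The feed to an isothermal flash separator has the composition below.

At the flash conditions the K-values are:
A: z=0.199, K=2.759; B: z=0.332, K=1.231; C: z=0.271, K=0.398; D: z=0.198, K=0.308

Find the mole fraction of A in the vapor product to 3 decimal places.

y_A = 0.417

Newton iteration, ψ⁰ = 0.5:
  ψ = 0.500: g = -0.1879, g' = -0.611 → ψ = 0.193
  ψ = 0.193: g = -0.0077, g' = -0.612 → ψ = 0.180
Converged at ψ = 0.180.
Compositions from xᵢ = zᵢ/(1+ψ(Kᵢ−1)), yᵢ = Kᵢxᵢ:
  A: x = 0.151, y = 0.417
  B: x = 0.319, y = 0.392
  C: x = 0.304, y = 0.121
  D: x = 0.226, y = 0.070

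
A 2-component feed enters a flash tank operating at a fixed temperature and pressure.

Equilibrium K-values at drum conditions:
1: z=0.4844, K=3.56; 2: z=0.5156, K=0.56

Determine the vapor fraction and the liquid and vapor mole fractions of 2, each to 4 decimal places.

Rachford–Rice: g(ψ) = Σ zᵢ(Kᵢ−1)/(1+ψ(Kᵢ−1)) = 0.
g(0) = ΣzᵢKᵢ − 1 = 1.0132 and g(1) = 1 − Σzᵢ/Kᵢ = -0.0568, so a root lies in (0, 1).
Binary case is linear: z₁(K₁−1)(1+ψ(K₂−1)) + z₂(K₂−1)(1+ψ(K₁−1)) = 0
⇒ ψ = [z₁(K₁−1)+z₂(K₂−1)] / [−(K₁−1)(K₂−1)] = 1.01320/1.12640 = 0.8995
Compositions from xᵢ = zᵢ/(1+ψ(Kᵢ−1)), yᵢ = Kᵢxᵢ:
  1: x = 0.1467, y = 0.5221
  2: x = 0.8533, y = 0.4779

ψ = 0.8995, x_2 = 0.8533, y_2 = 0.4779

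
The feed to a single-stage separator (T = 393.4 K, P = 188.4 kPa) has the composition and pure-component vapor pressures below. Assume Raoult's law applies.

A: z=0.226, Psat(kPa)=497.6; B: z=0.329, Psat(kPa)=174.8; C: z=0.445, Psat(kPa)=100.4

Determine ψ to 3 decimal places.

ψ = 0.258

Raoult's law: Kᵢ = Pᵢˢᵃᵗ/P = Pᵢˢᵃᵗ/188.4.
  K_A = 497.6/188.4 = 2.64119, K_B = 174.8/188.4 = 0.92781, K_C = 100.4/188.4 = 0.53291
Iterate (Newton) starting at ψ = 0.42:
  ψ = 0.420: g = -0.0635, g' = -0.365 → ψ = 0.246
  ψ = 0.246: g = 0.0051, g' = -0.435 → ψ = 0.258
Converged at ψ = 0.258.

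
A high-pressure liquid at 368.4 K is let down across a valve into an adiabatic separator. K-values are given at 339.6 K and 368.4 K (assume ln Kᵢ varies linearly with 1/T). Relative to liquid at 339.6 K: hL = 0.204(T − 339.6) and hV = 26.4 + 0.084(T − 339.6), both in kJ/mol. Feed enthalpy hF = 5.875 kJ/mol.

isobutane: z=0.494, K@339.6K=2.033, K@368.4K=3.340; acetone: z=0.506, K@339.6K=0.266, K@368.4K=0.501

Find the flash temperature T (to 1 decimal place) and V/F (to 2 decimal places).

Adiabatic flash: solve Rachford–Rice at each trial T, then check hF = ψ·hV(T) + (1−ψ)·hL(T).
  T = 339.6 K: K = (2.033, 0.266), RR gives ψ = 0.183, H_out = 4.836 kJ/mol
  T = 368.4 K: K = (3.340, 0.501), RR gives ψ = 0.774, H_out = 23.628 kJ/mol
  T = 354.0 K: K = (2.632, 0.370), RR gives ψ = 0.474, H_out = 14.629 kJ/mol
  T = 346.8 K: K = (2.320, 0.315), RR gives ψ = 0.337, H_out = 10.084 kJ/mol
  T = 343.2 K: K = (2.173, 0.290), RR gives ψ = 0.264, H_out = 7.590 kJ/mol
  T = 341.4 K: K = (2.102, 0.278), RR gives ψ = 0.225, H_out = 6.252 kJ/mol
Linear interpolation between T = 339.6 (H_out = 4.836) and T = 341.4 (H_out = 6.252) on hF = 5.875 gives T ≈ 340.9 K, at which ψ = 0.21.

T = 340.9 K, V/F = 0.21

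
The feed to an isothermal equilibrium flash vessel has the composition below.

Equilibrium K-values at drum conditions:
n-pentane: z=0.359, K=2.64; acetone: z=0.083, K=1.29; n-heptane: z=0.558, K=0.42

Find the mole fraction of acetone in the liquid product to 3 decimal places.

Rachford–Rice: g(V/F) = Σ zᵢ(Kᵢ−1)/(1+V/F(Kᵢ−1)) = 0.
Feasibility: ΣzᵢKᵢ = 1.289, Σzᵢ/Kᵢ = 1.529 — both > 1, two phases present.
Newton–Raphson from V/F = 0.5:
  V/F = 0.500: g = -0.1113, g' = -0.669 → V/F = 0.334
  V/F = 0.334: g = 0.0012, g' = -0.698 → V/F = 0.335
Converged at V/F = 0.335.
Compositions from xᵢ = zᵢ/(1+V/F(Kᵢ−1)), yᵢ = Kᵢxᵢ:
  n-pentane: x = 0.232, y = 0.611
  acetone: x = 0.076, y = 0.098
  n-heptane: x = 0.693, y = 0.291

x_acetone = 0.076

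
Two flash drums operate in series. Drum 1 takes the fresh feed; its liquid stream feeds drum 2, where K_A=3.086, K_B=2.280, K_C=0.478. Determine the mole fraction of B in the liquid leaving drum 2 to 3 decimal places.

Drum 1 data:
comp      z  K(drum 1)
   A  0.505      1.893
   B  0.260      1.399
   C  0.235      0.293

x_B (drum 2) = 0.107

Drum 1:
Rachford–Rice: g(ψ₁) = Σ zᵢ(Kᵢ−1)/(1+ψ₁(Kᵢ−1)) = 0.
Feasibility: ΣzᵢKᵢ = 1.389, Σzᵢ/Kᵢ = 1.255 — both > 1, two phases present.
Iterate (Newton) starting at ψ₁ = 0.5:
  ψ₁ = 0.500: g = 0.1413, g' = -0.502 → ψ₁ = 0.781
  ψ₁ = 0.781: g = -0.0264, g' = -0.750 → ψ₁ = 0.746
  ψ₁ = 0.746: g = -0.0010, g' = -0.696 → ψ₁ = 0.745
Converged at ψ₁ = 0.745.
Drum-1 compositions:
  A: x = 0.303, y = 0.574
  B: x = 0.200, y = 0.280
  C: x = 0.496, y = 0.145
Drum-2 feed = drum-1 liquid: z₂ = (0.3033, 0.2004, 0.4962).
Drum 2:
Rachford–Rice: g(ψ₂) = Σ zᵢ(Kᵢ−1)/(1+ψ₂(Kᵢ−1)) = 0.
g(0) = ΣzᵢKᵢ − 1 = 0.630 and g(1) = 1 − Σzᵢ/Kᵢ = -0.224, so a root lies in (0, 1).
Iterate (Newton) starting at ψ₂ = 0.5:
  ψ₂ = 0.500: g = 0.1156, g' = -0.686 → ψ₂ = 0.669
  ψ₂ = 0.669: g = 0.0046, g' = -0.645 → ψ₂ = 0.676
Converged at ψ₂ = 0.676.
  A: x = 0.126, y = 0.388
  B: x = 0.107, y = 0.245
  C: x = 0.767, y = 0.366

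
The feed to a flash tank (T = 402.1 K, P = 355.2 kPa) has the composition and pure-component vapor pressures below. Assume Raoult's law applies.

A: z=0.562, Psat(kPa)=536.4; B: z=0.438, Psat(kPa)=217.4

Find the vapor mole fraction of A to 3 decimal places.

Raoult's law: Kᵢ = Pᵢˢᵃᵗ/P = Pᵢˢᵃᵗ/355.2.
  K_A = 536.4/355.2 = 1.51014, K_B = 217.4/355.2 = 0.61205
Binary case is linear: z₁(K₁−1)(1+β(K₂−1)) + z₂(K₂−1)(1+β(K₁−1)) = 0
⇒ β = [z₁(K₁−1)+z₂(K₂−1)] / [−(K₁−1)(K₂−1)] = 0.1168/0.1979 = 0.590
Compositions from xᵢ = zᵢ/(1+β(Kᵢ−1)), yᵢ = Kᵢxᵢ:
  A: x = 0.432, y = 0.652
  B: x = 0.568, y = 0.348

y_A = 0.652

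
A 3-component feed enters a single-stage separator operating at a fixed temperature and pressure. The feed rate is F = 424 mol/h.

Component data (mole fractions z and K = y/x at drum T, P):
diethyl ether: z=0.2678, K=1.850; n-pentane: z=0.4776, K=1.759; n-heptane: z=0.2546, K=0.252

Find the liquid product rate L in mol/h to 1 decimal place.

L = 138.0 mol/h

Rachford–Rice: g(ψ) = Σ zᵢ(Kᵢ−1)/(1+ψ(Kᵢ−1)) = 0.
Check two-phase: ΣzᵢKᵢ = 1.3997 > 1 and Σzᵢ/Kᵢ = 1.4266 > 1, so g(0) = 0.3997 > 0 and g(1) = -0.4266 < 0.
Iterate (Newton) starting at ψ = 0.5:
  ψ = 0.5000: g = 0.11830, g' = -0.6034 → ψ = 0.6961
  ψ = 0.6961: g = -0.01709, g' = -0.8141 → ψ = 0.6751
  ψ = 0.6751: g = -0.00037, g' = -0.7797 → ψ = 0.6746
Converged at ψ = 0.6746.
Then V = ψ·F = 0.6746·424 = 286.0 mol/h and L = F − V = 138.0 mol/h.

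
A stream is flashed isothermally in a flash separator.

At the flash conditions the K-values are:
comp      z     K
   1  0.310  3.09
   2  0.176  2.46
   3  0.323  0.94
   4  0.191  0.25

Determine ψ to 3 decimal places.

ψ = 0.781

Let ψ = V/F and solve Σ zᵢ(Kᵢ−1)/(1+ψ(Kᵢ−1)) = 0.
Feasibility: ΣzᵢKᵢ = 1.742, Σzᵢ/Kᵢ = 1.279 — both > 1, two phases present.
Newton iteration, ψ⁰ = 0.63:
  ψ = 0.630: g = 0.1218, g' = -0.741 → ψ = 0.794
  ψ = 0.794: g = -0.0121, g' = -0.930 → ψ = 0.781
Converged at ψ = 0.781.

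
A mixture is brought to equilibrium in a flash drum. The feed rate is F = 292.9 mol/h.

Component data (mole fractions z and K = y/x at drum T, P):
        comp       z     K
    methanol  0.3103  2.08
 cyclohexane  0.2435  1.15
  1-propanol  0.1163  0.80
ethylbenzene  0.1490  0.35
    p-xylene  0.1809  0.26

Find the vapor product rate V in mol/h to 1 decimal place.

Material balance + equilibrium reduce to Σ zᵢ(Kᵢ−1)/(1+ψ(Kᵢ−1)) = 0.
g(0) = ΣzᵢKᵢ − 1 = 0.1177 and g(1) = 1 − Σzᵢ/Kᵢ = -0.6278, so a root lies in (0, 1).
Iterate (Newton) starting at ψ = 0.5:
  ψ = 0.5000: g = -0.13022, g' = -0.5508 → ψ = 0.2636
  ψ = 0.2636: g = -0.01174, g' = -0.4741 → ψ = 0.2388
Converged at ψ = 0.2388.
Then V = ψ·F = 0.2388·292.9 = 69.9 mol/h and L = F − V = 223.0 mol/h.

V = 69.9 mol/h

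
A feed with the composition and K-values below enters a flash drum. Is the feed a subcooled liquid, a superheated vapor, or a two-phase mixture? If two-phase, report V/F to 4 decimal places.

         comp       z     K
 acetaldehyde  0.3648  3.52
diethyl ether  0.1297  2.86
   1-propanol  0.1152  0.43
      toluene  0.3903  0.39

two-phase, V/F = 0.6051

ΣzᵢKᵢ = 1.8568; Σzᵢ/Kᵢ = 1.4177.
Both exceed 1, so a two-phase solution exists.
Let ψ = V/F and solve Σ zᵢ(Kᵢ−1)/(1+ψ(Kᵢ−1)) = 0.
Newton–Raphson from ψ = 0.54:
  ψ = 0.5400: g = 0.05986, g' = -0.9284 → ψ = 0.6045
  ψ = 0.6045: g = 0.00055, g' = -0.9148 → ψ = 0.6051
Converged at ψ = 0.6051.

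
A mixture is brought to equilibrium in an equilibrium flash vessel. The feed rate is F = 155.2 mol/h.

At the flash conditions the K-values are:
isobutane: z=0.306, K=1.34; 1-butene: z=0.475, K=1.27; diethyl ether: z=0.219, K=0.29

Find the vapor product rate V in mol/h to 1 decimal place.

V = 56.3 mol/h

Newton–Raphson from β = 0.5:
  β = 0.500: g = -0.0392, g' = -0.318 → β = 0.377
  β = 0.377: g = -0.0037, g' = -0.262 → β = 0.363
Converged at β = 0.363.
Then V = β·F = 0.3627·155.2 = 56.3 mol/h and L = F − V = 98.9 mol/h.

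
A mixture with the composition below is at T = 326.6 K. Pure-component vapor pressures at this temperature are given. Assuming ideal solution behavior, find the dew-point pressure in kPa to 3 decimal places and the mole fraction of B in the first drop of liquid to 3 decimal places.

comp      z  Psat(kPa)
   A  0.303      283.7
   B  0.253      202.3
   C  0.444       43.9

At the dew point ψ → 1, so Σzᵢ/Kᵢ = 1 with Kᵢ = Pᵢˢᵃᵗ/P ⇒ 1/P = Σzᵢ/Pᵢˢᵃᵗ.
1/P = 0.303/283.7 + 0.253/202.3 + 0.444/43.9 = 0.012433 ⇒ P = 80.434 kPa
xᵢ = zᵢP/Pᵢˢᵃᵗ ⇒ x_B = 0.253·80.434/202.3 = 0.101

Pdew = 80.434 kPa, x_B = 0.101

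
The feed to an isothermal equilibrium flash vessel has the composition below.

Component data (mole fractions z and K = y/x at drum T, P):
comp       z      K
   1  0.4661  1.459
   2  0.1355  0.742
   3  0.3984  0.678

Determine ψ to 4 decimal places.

Rachford–Rice: g(ψ) = Σ zᵢ(Kᵢ−1)/(1+ψ(Kᵢ−1)) = 0.
Check two-phase: ΣzᵢKᵢ = 1.0507 > 1 and Σzᵢ/Kᵢ = 1.0897 > 1, so g(0) = 0.0507 > 0 and g(1) = -0.0897 < 0.
Iterate (Newton) starting at ψ = 0.66:
  ψ = 0.6600: g = -0.04084, g' = -0.1376 → ψ = 0.3631
  ψ = 0.3631: g = -0.00046, g' = -0.1361 → ψ = 0.3597
Converged at ψ = 0.3597.

ψ = 0.3597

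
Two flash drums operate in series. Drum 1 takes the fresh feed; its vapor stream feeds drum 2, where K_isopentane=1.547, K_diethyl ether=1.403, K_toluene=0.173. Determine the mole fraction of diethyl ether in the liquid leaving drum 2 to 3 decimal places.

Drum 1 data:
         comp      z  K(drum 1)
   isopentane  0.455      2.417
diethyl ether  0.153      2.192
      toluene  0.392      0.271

x_diethyl ether (drum 2) = 0.161

Drum 1:
Material balance + equilibrium reduce to Σ zᵢ(Kᵢ−1)/(1+ψ₁(Kᵢ−1)) = 0.
g(0) = ΣzᵢKᵢ − 1 = 0.541 and g(1) = 1 − Σzᵢ/Kᵢ = -0.705, so a root lies in (0, 1).
Iterate (Newton) starting at ψ₁ = 0.4:
  ψ₁ = 0.400: g = 0.1316, g' = -0.887 → ψ₁ = 0.548
  ψ₁ = 0.548: g = -0.0030, g' = -0.947 → ψ₁ = 0.545
Converged at ψ₁ = 0.545.
Drum-1 compositions:
  isopentane: x = 0.257, y = 0.620
  diethyl ether: x = 0.093, y = 0.203
  toluene: x = 0.651, y = 0.176
Drum-2 feed = drum-1 vapor: z₂ = (0.6204, 0.2033, 0.1763).
Drum 2:
Iterate (Newton) starting at ψ₂ = 0.31:
  ψ₂ = 0.310: g = 0.1669, g' = -0.380 → ψ₂ = 0.749
  ψ₂ = 0.749: g = -0.0799, g' = -0.947 → ψ₂ = 0.665
  ψ₂ = 0.665: g = -0.0106, g' = -0.716 → ψ₂ = 0.650
Converged at ψ₂ = 0.650.
  isopentane: x = 0.458, y = 0.708
  diethyl ether: x = 0.161, y = 0.226
  toluene: x = 0.381, y = 0.066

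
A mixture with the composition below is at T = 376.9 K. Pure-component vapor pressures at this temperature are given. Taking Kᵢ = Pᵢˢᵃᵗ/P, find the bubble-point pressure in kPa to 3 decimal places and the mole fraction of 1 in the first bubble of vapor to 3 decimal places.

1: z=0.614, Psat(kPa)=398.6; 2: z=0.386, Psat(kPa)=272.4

At the bubble point ψ → 0, so ΣzᵢKᵢ = 1 with Kᵢ = Pᵢˢᵃᵗ/P ⇒ P = ΣzᵢPᵢˢᵃᵗ.
P = 0.614·398.6 + 0.386·272.4 = 349.887 kPa
yᵢ = zᵢPᵢˢᵃᵗ/P ⇒ y_1 = 0.614·398.6/349.887 = 0.699

Pbub = 349.887 kPa, y_1 = 0.699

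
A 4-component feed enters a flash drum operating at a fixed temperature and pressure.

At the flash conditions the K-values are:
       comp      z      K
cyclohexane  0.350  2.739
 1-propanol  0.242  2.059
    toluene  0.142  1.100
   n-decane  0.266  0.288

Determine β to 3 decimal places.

β = 0.765

Rachford–Rice: g(β) = Σ zᵢ(Kᵢ−1)/(1+β(Kᵢ−1)) = 0.
Feasibility: ΣzᵢKᵢ = 1.690, Σzᵢ/Kᵢ = 1.298 — both > 1, two phases present.
Newton iteration, β⁰ = 0.5:
  β = 0.500: g = 0.2126, g' = -0.745 → β = 0.785
  β = 0.785: g = -0.0191, g' = -0.965 → β = 0.765
Converged at β = 0.765.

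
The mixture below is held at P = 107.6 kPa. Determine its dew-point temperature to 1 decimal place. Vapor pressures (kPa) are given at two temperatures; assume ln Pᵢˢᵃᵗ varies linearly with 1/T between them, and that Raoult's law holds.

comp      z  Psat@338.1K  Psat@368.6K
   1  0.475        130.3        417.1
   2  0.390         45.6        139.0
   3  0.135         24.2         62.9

T = 355.9 K

Dew-point temperature: Σzᵢ·P/Pᵢˢᵃᵗ(T) = 1. Interpolate ln Pᵢˢᵃᵗ = aᵢ + bᵢ/T.
  T = 338.1 K: ΣzᵢP/Pᵢˢᵃᵗ = 1.9128
  T = 368.6 K: ΣzᵢP/Pᵢˢᵃᵗ = 0.6554
  T = 353.4 K: ΣzᵢP/Pᵢˢᵃᵗ = 1.0912
  T = 361.0 K: ΣzᵢP/Pᵢˢᵃᵗ = 0.8410
  T = 357.2 K: ΣzᵢP/Pᵢˢᵃᵗ = 0.9566
  T = 355.3 K: ΣzᵢP/Pᵢˢᵃᵗ = 1.0213
Interpolating between 355.3 K and 357.2 K gives T ≈ 355.9 K.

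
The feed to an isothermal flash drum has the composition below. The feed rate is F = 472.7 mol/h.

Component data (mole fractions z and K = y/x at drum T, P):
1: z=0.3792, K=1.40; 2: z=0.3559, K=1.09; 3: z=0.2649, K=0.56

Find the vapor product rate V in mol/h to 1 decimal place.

Rachford–Rice: g(ψ) = Σ zᵢ(Kᵢ−1)/(1+ψ(Kᵢ−1)) = 0.
Check two-phase: ΣzᵢKᵢ = 1.0672 > 1 and Σzᵢ/Kᵢ = 1.0704 > 1, so g(0) = 0.0672 > 0 and g(1) = -0.0704 < 0.
Iterate (Newton) starting at ψ = 0.5:
  ψ = 0.5000: g = 0.00762, g' = -0.1291 → ψ = 0.5590
  ψ = 0.5590: g = -0.00012, g' = -0.1333 → ψ = 0.5581
Converged at ψ = 0.5581.
Then V = ψ·F = 0.5581·472.7 = 263.8 mol/h and L = F − V = 208.9 mol/h.

V = 263.8 mol/h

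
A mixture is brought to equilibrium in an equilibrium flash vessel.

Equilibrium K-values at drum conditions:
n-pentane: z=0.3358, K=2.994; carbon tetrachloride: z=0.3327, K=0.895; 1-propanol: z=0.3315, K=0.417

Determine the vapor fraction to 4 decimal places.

ψ = 0.5460

Newton–Raphson from ψ = 0.6:
  ψ = 0.6000: g = -0.02967, g' = -0.5475 → ψ = 0.5458
  ψ = 0.5458: g = 0.00011, g' = -0.5527 → ψ = 0.5460
Converged at ψ = 0.5460.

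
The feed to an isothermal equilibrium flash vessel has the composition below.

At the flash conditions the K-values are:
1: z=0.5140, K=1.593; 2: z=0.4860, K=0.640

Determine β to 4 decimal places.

Let β = V/F and solve Σ zᵢ(Kᵢ−1)/(1+β(Kᵢ−1)) = 0.
Check two-phase: ΣzᵢKᵢ = 1.1298 > 1 and Σzᵢ/Kᵢ = 1.0820 > 1, so g(0) = 0.1298 > 0 and g(1) = -0.0820 < 0.
Binary case is linear: z₁(K₁−1)(1+β(K₂−1)) + z₂(K₂−1)(1+β(K₁−1)) = 0
⇒ β = [z₁(K₁−1)+z₂(K₂−1)] / [−(K₁−1)(K₂−1)] = 0.12984/0.21348 = 0.6082

β = 0.6082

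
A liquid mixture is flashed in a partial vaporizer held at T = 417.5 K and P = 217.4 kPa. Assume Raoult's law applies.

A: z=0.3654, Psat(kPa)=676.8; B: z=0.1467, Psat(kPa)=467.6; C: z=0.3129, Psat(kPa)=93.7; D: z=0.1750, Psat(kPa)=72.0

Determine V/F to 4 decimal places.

V/F = 0.5695

Raoult's law: Kᵢ = Pᵢˢᵃᵗ/P = Pᵢˢᵃᵗ/217.4.
  K_A = 676.8/217.4 = 3.113155, K_B = 467.6/217.4 = 2.150874, K_C = 93.7/217.4 = 0.431003, K_D = 72.0/217.4 = 0.331187
Rachford–Rice: g(V/F) = Σ zᵢ(Kᵢ−1)/(1+V/F(Kᵢ−1)) = 0.
Check two-phase: ΣzᵢKᵢ = 1.6459 > 1 and Σzᵢ/Kᵢ = 1.4400 > 1, so g(0) = 0.6459 > 0 and g(1) = -0.4400 < 0.
Iterate (Newton) starting at V/F = 0.5:
  V/F = 0.5000: g = 0.05794, g' = -0.8386 → V/F = 0.5691
  V/F = 0.5691: g = 0.00032, g' = -0.8329 → V/F = 0.5695
Converged at V/F = 0.5695.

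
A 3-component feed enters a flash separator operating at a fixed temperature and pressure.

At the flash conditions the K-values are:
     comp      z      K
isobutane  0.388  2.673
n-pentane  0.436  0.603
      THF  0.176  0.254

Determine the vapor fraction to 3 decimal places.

ψ = 0.394

Newton iteration, ψ⁰ = 0.31:
  ψ = 0.310: g = 0.0593, g' = -0.726 → ψ = 0.392
  ψ = 0.392: g = 0.0017, g' = -0.688 → ψ = 0.394
Converged at ψ = 0.394.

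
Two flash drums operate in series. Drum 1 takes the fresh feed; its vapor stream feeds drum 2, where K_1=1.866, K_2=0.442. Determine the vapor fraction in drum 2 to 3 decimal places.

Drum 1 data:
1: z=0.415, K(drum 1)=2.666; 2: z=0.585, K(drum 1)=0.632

V/F (drum 2) = 0.267

Drum 1:
Rachford–Rice: g(ψ₁) = Σ zᵢ(Kᵢ−1)/(1+ψ₁(Kᵢ−1)) = 0.
Check two-phase: ΣzᵢKᵢ = 1.476 > 1 and Σzᵢ/Kᵢ = 1.081 > 1, so g(0) = 0.476 > 0 and g(1) = -0.081 < 0.
Iterate (Newton) starting at ψ₁ = 0.5:
  ψ₁ = 0.500: g = 0.1134, g' = -0.462 → ψ₁ = 0.745
  ψ₁ = 0.745: g = 0.0117, g' = -0.380 → ψ₁ = 0.776
  ψ₁ = 0.776: g = 0.0001, g' = -0.374 → ψ₁ = 0.777
Converged at ψ₁ = 0.777.
Drum-1 compositions:
  1: x = 0.181, y = 0.482
  2: x = 0.819, y = 0.518
Drum-2 feed = drum-1 vapor: z₂ = (0.4823, 0.5177).
Drum 2:
Rachford–Rice: g(ψ₂) = Σ zᵢ(Kᵢ−1)/(1+ψ₂(Kᵢ−1)) = 0.
g(0) = ΣzᵢKᵢ − 1 = 0.129 and g(1) = 1 − Σzᵢ/Kᵢ = -0.430, so a root lies in (0, 1).
Newton–Raphson from ψ₂ = 0.5:
  ψ₂ = 0.500: g = -0.1091, g' = -0.486 → ψ₂ = 0.276
  ψ₂ = 0.276: g = -0.0041, g' = -0.461 → ψ₂ = 0.267
Converged at ψ₂ = 0.267.
  1: x = 0.392, y = 0.731
  2: x = 0.608, y = 0.269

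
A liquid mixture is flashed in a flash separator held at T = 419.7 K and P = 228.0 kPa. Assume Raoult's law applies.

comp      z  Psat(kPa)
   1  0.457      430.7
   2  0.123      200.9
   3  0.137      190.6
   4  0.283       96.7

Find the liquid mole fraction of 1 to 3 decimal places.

Raoult's law: Kᵢ = Pᵢˢᵃᵗ/P = Pᵢˢᵃᵗ/228.0.
  K_1 = 430.7/228.0 = 1.88904, K_2 = 200.9/228.0 = 0.88114, K_3 = 190.6/228.0 = 0.83596, K_4 = 96.7/228.0 = 0.42412
Iterate (Newton) starting at ψ = 0.61:
  ψ = 0.610: g = -0.0285, g' = -0.381 → ψ = 0.535
  ψ = 0.535: g = -0.0005, g' = -0.368 → ψ = 0.534
Converged at ψ = 0.534.
Compositions from xᵢ = zᵢ/(1+ψ(Kᵢ−1)), yᵢ = Kᵢxᵢ:
  1: x = 0.310, y = 0.585
  2: x = 0.131, y = 0.116
  3: x = 0.150, y = 0.126
  4: x = 0.409, y = 0.173

x_1 = 0.310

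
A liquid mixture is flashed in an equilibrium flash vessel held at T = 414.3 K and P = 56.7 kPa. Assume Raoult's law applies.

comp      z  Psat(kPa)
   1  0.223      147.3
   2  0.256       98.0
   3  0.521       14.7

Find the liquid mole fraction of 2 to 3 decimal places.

x_2 = 0.227

Raoult's law: Kᵢ = Pᵢˢᵃᵗ/P = Pᵢˢᵃᵗ/56.7.
  K_1 = 147.3/56.7 = 2.59788, K_2 = 98.0/56.7 = 1.72840, K_3 = 14.7/56.7 = 0.25926
Newton–Raphson from V/F = 0.5:
  V/F = 0.500: g = -0.2782, g' = -0.970 → V/F = 0.213
  V/F = 0.213: g = -0.0311, g' = -0.822 → V/F = 0.175
  V/F = 0.175: g = 0.0002, g' = -0.832 → V/F = 0.176
Converged at V/F = 0.176.
Compositions from xᵢ = zᵢ/(1+V/F(Kᵢ−1)), yᵢ = Kᵢxᵢ:
  1: x = 0.174, y = 0.452
  2: x = 0.227, y = 0.392
  3: x = 0.599, y = 0.155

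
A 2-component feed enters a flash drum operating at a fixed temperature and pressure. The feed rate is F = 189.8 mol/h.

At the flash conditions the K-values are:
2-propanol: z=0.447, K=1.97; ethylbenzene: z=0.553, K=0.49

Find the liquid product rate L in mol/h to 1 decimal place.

Binary case is linear: z₁(K₁−1)(1+β(K₂−1)) + z₂(K₂−1)(1+β(K₁−1)) = 0
⇒ β = [z₁(K₁−1)+z₂(K₂−1)] / [−(K₁−1)(K₂−1)] = 0.1516/0.4947 = 0.306
Then V = β·F = 0.3064·189.8 = 58.1 mol/h and L = F − V = 131.7 mol/h.

L = 131.7 mol/h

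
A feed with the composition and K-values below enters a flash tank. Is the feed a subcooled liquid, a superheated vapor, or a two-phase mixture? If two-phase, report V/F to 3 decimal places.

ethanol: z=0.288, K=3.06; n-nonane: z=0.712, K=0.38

ΣzᵢKᵢ = 1.152; Σzᵢ/Kᵢ = 1.968.
Both exceed 1, so a two-phase solution exists.
Binary case is linear: z₁(K₁−1)(1+ψ(K₂−1)) + z₂(K₂−1)(1+ψ(K₁−1)) = 0
⇒ ψ = [z₁(K₁−1)+z₂(K₂−1)] / [−(K₁−1)(K₂−1)] = 0.1518/1.2772 = 0.119

two-phase, V/F = 0.119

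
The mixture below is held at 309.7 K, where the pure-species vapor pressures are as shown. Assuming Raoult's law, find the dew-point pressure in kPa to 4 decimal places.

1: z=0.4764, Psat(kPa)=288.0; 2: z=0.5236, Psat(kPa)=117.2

At the dew point ψ → 1, so Σzᵢ/Kᵢ = 1 with Kᵢ = Pᵢˢᵃᵗ/P ⇒ 1/P = Σzᵢ/Pᵢˢᵃᵗ.
1/P = 0.4764/288.0 + 0.5236/117.2 = 0.0061217 ⇒ P = 163.3522 kPa

Pdew = 163.3522 kPa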